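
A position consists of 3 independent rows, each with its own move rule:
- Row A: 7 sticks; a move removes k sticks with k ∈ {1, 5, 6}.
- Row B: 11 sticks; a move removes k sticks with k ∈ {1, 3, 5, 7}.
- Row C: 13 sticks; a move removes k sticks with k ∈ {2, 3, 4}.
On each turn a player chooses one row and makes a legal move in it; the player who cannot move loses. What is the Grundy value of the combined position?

2

For row A, compute g(0), g(1), … with moves {1, 5, 6}:
k:     0  1  2  3  4  5  6  7
g(k):  0  1  0  1  0  1  2  3
So g(7) = 3.
Build the Grundy sequence for row B with g(k) = mex{g(k−s) : s ∈ {1, 3, 5, 7}, s ≤ k}:
g(0) = mex{} = 0
g(1) = mex{0} = 1
g(2) = mex{1} = 0
g(3) = mex{0} = 1
g(4) = mex{1} = 0
g(5) = mex{0} = 1
g(6) = mex{1} = 0
g(7) = mex{0} = 1
g(8) = mex{1} = 0
g(9) = mex{0} = 1
g(10) = mex{1} = 0
g(11) = mex{0} = 1
So g(11) = 1.
For row C, compute g(0), g(1), … with moves {2, 3, 4}:
g(0) = mex{} = 0
g(1) = mex{} = 0
g(2) = mex{0} = 1
g(3) = mex{0} = 1
g(4) = mex{0,1} = 2
g(5) = mex{0,1} = 2
g(6) = mex{1,2} = 0
g(7) = mex{1,2} = 0
g(8) = mex{0,2} = 1
g(9) = mex{0,2} = 1
g(10) = mex{0,1} = 2
g(11) = mex{0,1} = 2
g(12) = mex{1,2} = 0
g(13) = mex{1,2} = 0
So g(13) = 0.
By the Sprague-Grundy theorem, the Grundy value of a sum of independent games is the XOR of the component values.
Combined value = 3 XOR 1 XOR 0 = 2.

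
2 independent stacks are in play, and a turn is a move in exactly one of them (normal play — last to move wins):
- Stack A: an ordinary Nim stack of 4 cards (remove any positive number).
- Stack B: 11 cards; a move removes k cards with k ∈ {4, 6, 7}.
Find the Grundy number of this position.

4

Stack A is a plain Nim stack of size 4, so its Grundy value is 4.
For stack B, compute g(0), g(1), … with moves {4, 6, 7}:
k:     0  1  2  3  4  5  6  7  8  9 10 11
g(k):  0  0  0  0  1  1  1  1  2  2  2  0
So g(11) = 0.
By the Sprague-Grundy theorem, the Grundy value of a sum of independent games is the XOR of the component values.
Combined value = 4 ⊕ 0 = 4.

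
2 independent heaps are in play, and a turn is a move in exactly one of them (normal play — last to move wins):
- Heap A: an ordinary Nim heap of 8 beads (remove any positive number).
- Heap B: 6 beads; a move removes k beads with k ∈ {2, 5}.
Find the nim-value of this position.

9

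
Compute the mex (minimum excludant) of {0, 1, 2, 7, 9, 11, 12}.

3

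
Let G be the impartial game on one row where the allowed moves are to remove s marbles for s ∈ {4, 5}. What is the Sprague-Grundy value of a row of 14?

Build the Grundy sequence with g(k) = mex{g(k−s) : s ∈ {4, 5}, s ≤ k}:
k:     0  1  2  3  4  5  6  7  8  9 10 11 12 13 14
g(k):  0  0  0  0  1  1  1  1  2  0  0  0  0  1  1
So g(14) = 1.

1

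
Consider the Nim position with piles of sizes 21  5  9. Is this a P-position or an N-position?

N-position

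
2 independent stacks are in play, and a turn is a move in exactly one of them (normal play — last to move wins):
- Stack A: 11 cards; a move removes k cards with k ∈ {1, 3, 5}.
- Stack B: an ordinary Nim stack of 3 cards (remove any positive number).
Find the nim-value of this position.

For stack A, compute g(0), g(1), … with moves {1, 3, 5}:
g(0) = mex{} = 0
g(1) = mex{0} = 1
g(2) = mex{1} = 0
g(3) = mex{0} = 1
g(4) = mex{1} = 0
g(5) = mex{0} = 1
g(6) = mex{1} = 0
g(7) = mex{0} = 1
g(8) = mex{1} = 0
g(9) = mex{0} = 1
g(10) = mex{1} = 0
g(11) = mex{0} = 1
So g(11) = 1.
Stack B is a plain Nim stack of size 3, so its Grundy value is 3.
By the Sprague-Grundy theorem, the Grundy value of a sum of independent games is the XOR of the component values.
Combined value = 1 XOR 3 = 2.

2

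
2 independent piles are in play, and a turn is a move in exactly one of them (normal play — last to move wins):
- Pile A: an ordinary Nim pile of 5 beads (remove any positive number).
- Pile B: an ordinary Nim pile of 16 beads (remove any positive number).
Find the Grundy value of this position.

Pile A is a plain Nim pile of size 5, so its Grundy value is 5.
Pile B is a plain Nim pile of size 16, so its Grundy value is 16.
The value of a disjunctive sum is the nim-sum of the parts.
Combined value = 5 XOR 16 = 21.

21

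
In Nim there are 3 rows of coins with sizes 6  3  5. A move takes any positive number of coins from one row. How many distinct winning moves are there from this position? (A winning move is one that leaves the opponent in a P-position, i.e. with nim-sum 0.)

0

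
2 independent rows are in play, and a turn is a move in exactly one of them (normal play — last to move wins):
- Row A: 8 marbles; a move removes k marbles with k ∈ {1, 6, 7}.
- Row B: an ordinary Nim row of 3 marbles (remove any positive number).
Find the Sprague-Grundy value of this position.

1

For row A, compute g(0), g(1), … with moves {1, 6, 7}:
k:     0  1  2  3  4  5  6  7  8
g(k):  0  1  0  1  0  1  2  3  2
So g(8) = 2.
Row B is a plain Nim row of size 3, so its Grundy value is 3.
The value of a disjunctive sum is the nim-sum of the parts.
Combined value = 2 XOR 3 = 1.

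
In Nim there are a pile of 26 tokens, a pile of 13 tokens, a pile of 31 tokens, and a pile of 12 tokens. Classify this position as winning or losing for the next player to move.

Winning position

Compute the nim-sum pairwise:
26 ⊕ 13 = 23
23 ⊕ 31 = 8
8 ⊕ 12 = 4
The nim-sum is 4 ≠ 0, so this is an N-position: the player to move can win.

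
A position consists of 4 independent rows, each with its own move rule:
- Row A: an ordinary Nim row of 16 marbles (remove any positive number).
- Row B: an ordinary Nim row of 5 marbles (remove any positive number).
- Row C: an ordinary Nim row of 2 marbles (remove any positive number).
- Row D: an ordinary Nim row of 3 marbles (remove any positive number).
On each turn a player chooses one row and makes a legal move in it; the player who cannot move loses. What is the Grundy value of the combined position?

20

Row A is a plain Nim row of size 16, so its Grundy value is 16.
Row B is a plain Nim row of size 5, so its Grundy value is 5.
Row C is a plain Nim row of size 2, so its Grundy value is 2.
Row D is a plain Nim row of size 3, so its Grundy value is 3.
The value of a disjunctive sum is the nim-sum of the parts.
Combined value = 16 ⊕ 5 ⊕ 2 ⊕ 3 = 20.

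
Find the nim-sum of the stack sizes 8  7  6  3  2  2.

10

Compute the nim-sum pairwise:
8 ^ 7 = 15
15 ^ 6 = 9
9 ^ 3 = 10
10 ^ 2 = 8
8 ^ 2 = 10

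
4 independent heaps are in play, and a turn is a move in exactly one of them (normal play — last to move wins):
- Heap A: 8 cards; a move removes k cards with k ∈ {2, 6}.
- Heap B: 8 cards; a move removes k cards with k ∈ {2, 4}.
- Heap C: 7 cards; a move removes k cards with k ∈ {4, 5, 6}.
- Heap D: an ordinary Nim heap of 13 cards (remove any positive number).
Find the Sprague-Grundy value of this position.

13

For heap A, compute g(0), g(1), … with moves {2, 6}:
k:     0  1  2  3  4  5  6  7  8
g(k):  0  0  1  1  0  0  1  1  0
So g(8) = 0.
For heap B, compute g(0), g(1), … with moves {2, 4}:
g(0) = mex{} = 0
g(1) = mex{} = 0
g(2) = mex{0} = 1
g(3) = mex{0} = 1
g(4) = mex{0,1} = 2
g(5) = mex{0,1} = 2
g(6) = mex{1,2} = 0
g(7) = mex{1,2} = 0
g(8) = mex{0,2} = 1
So g(8) = 1.
Grundy values for heap C (subtraction set {4, 5, 6}):
g(0) = mex{} = 0
g(1) = mex{} = 0
g(2) = mex{} = 0
g(3) = mex{} = 0
g(4) = mex{0} = 1
g(5) = mex{0} = 1
g(6) = mex{0} = 1
g(7) = mex{0} = 1
So g(7) = 1.
Heap D is a plain Nim heap of size 13, so its Grundy value is 13.
By the Sprague-Grundy theorem, the Grundy value of a sum of independent games is the XOR of the component values.
Combined value = 0 ⊕ 1 ⊕ 1 ⊕ 13 = 13.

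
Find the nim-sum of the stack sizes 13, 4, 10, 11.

8

Bitwise XOR of the heap sizes:
  1101  (13)
  0100  (4)
  1010  (10)
  1011  (11)
  ----
  1000  (8)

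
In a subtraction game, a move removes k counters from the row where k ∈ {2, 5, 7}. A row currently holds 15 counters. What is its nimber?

1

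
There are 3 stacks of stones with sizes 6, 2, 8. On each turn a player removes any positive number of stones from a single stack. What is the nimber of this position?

12

Nim-sum: 6 ⊕ 2 ⊕ 8 = 12.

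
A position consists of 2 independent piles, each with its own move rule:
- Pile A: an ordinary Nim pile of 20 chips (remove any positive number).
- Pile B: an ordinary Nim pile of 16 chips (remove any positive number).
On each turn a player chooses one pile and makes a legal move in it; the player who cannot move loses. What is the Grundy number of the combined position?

Pile A is a plain Nim pile of size 20, so its Grundy value is 20.
Pile B is a plain Nim pile of size 16, so its Grundy value is 16.
The value of a disjunctive sum is the nim-sum of the parts.
Combined value = 20 XOR 16 = 4.

4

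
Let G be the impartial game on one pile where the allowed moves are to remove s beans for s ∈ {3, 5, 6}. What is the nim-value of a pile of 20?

Compute g(0), g(1), … for moves {3, 5, 6}:
k:     0  1  2  3  4  5  6  7  8  9 10 11 12 13 14 15 16 17 18 19 20
g(k):  0  0  0  1  1  1  2  2  2  0  0  0  1  1  1  2  2  2  0  0  0
So g(20) = 0.

0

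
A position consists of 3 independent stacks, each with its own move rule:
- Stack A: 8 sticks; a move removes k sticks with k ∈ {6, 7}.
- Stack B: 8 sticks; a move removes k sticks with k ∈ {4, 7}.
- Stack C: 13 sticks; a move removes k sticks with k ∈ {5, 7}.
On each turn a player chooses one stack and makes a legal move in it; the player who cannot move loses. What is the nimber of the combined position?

3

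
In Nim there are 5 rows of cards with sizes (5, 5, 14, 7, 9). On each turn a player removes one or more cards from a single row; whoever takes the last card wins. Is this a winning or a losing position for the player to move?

Write each in binary and XOR column by column:
  0101  (5)
  0101  (5)
  1110  (14)
  0111  (7)
  1001  (9)
  ----
  0000  (0)
The nim-sum is 0, so this is a P-position: the player to move is in a losing position under optimal play.

Losing position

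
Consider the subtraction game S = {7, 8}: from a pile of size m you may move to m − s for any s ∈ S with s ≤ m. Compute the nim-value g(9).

1

Compute g(0), g(1), … for moves {7, 8}:
g(0) = mex{} = 0
g(1) = mex{} = 0
g(2) = mex{} = 0
g(3) = mex{} = 0
g(4) = mex{} = 0
g(5) = mex{} = 0
g(6) = mex{} = 0
g(7) = mex{0} = 1
g(8) = mex{0} = 1
g(9) = mex{0} = 1
So g(9) = 1.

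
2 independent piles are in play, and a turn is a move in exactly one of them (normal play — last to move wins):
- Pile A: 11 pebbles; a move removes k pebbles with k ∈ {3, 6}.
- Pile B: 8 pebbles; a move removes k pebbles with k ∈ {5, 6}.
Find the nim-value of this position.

1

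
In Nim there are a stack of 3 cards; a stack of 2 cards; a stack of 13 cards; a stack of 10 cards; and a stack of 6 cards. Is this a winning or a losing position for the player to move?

Compute the nim-sum pairwise:
3 ⊕ 2 = 1
1 ⊕ 13 = 12
12 ⊕ 10 = 6
6 ⊕ 6 = 0
The nim-sum is 0, so this is a P-position: the player to move is in a losing position under optimal play.

Losing position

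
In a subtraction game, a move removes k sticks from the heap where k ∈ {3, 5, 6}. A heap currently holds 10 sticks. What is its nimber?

0

Build the Grundy sequence with g(k) = mex{g(k−s) : s ∈ {3, 5, 6}, s ≤ k}:
g(0) = mex{} = 0
g(1) = mex{} = 0
g(2) = mex{} = 0
g(3) = mex{0} = 1
g(4) = mex{0} = 1
g(5) = mex{0} = 1
g(6) = mex{0,1} = 2
g(7) = mex{0,1} = 2
g(8) = mex{0,1} = 2
g(9) = mex{1,2} = 0
g(10) = mex{1,2} = 0
So g(10) = 0.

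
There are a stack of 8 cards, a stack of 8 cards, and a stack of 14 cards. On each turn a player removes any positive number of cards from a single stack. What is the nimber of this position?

Compute the nim-sum pairwise:
8 XOR 8 = 0
0 XOR 14 = 14

14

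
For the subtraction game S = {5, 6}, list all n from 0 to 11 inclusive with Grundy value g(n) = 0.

Grundy values for subtraction set {5, 6}:
g(0) = mex{} = 0
g(1) = mex{} = 0
g(2) = mex{} = 0
g(3) = mex{} = 0
g(4) = mex{} = 0
g(5) = mex{0} = 1
g(6) = mex{0} = 1
g(7) = mex{0} = 1
g(8) = mex{0} = 1
g(9) = mex{0} = 1
g(10) = mex{0,1} = 2
g(11) = mex{1} = 0
The P-positions (g = 0) in 0..11 are 0, 1, 2, 3, 4, 11.

0, 1, 2, 3, 4, 11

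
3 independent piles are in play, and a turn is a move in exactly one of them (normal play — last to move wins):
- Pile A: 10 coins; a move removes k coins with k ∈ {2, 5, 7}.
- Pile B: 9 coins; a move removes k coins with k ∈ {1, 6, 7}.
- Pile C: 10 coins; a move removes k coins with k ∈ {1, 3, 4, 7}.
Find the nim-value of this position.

For pile A, compute g(0), g(1), … with moves {2, 5, 7}:
k:     0  1  2  3  4  5  6  7  8  9 10
g(k):  0  0  1  1  0  2  1  3  2  2  0
So g(10) = 0.
Build the Grundy sequence for pile B with g(k) = mex{g(k−s) : s ∈ {1, 6, 7}, s ≤ k}:
g(0) = mex{} = 0
g(1) = mex{0} = 1
g(2) = mex{1} = 0
g(3) = mex{0} = 1
g(4) = mex{1} = 0
g(5) = mex{0} = 1
g(6) = mex{0,1} = 2
g(7) = mex{0,1,2} = 3
g(8) = mex{0,1,3} = 2
g(9) = mex{0,1,2} = 3
So g(9) = 3.
Build the Grundy sequence for pile C with g(k) = mex{g(k−s) : s ∈ {1, 3, 4, 7}, s ≤ k}:
k:     0  1  2  3  4  5  6  7  8  9 10
g(k):  0  1  0  1  2  3  2  3  0  1  0
So g(10) = 0.
The value of a disjunctive sum is the nim-sum of the parts.
Combined value = 0 XOR 3 XOR 0 = 3.

3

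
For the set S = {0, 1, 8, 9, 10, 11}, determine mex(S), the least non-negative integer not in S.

2

The values 0, 1 are all present; 2 is the first non-negative integer missing from the set.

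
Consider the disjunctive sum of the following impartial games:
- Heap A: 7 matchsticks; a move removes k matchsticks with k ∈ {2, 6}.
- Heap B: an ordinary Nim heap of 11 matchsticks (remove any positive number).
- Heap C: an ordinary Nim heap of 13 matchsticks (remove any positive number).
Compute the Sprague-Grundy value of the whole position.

7

For heap A, compute g(0), g(1), … with moves {2, 6}:
g(0) = mex{} = 0
g(1) = mex{} = 0
g(2) = mex{0} = 1
g(3) = mex{0} = 1
g(4) = mex{1} = 0
g(5) = mex{1} = 0
g(6) = mex{0} = 1
g(7) = mex{0} = 1
So g(7) = 1.
Heap B is a plain Nim heap of size 11, so its Grundy value is 11.
Heap C is a plain Nim heap of size 13, so its Grundy value is 13.
The value of a disjunctive sum is the nim-sum of the parts.
Combined value = 1 XOR 11 XOR 13 = 7.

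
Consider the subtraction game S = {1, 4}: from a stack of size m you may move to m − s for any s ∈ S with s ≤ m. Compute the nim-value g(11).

1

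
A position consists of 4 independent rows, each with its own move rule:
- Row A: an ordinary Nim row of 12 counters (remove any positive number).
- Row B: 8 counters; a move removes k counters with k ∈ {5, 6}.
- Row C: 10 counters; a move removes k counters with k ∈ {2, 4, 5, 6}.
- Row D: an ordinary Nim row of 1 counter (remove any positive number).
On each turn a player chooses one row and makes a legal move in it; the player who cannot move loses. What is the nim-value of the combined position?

13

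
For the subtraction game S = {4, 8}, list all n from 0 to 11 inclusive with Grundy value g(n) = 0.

0, 1, 2, 3

Grundy values for subtraction set {4, 8}:
k:     0  1  2  3  4  5  6  7  8  9 10 11
g(k):  0  0  0  0  1  1  1  1  2  2  2  2
The P-positions (g = 0) in 0..11 are 0, 1, 2, 3.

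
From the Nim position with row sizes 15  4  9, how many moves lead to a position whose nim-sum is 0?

1

Write each in binary and XOR column by column:
  1111  (15)
  0100  (4)
  1001  (9)
  ----
  0010  (2)
The overall nim-sum is X = 2. A row of size p has a winning move iff p XOR X < p (reduce it to p XOR X).
  15: 15 XOR 2 = 13 < 15 — winning move (to 13).
  4: 4 XOR 2 = 6 ≥ 4 — no move.
  9: 9 XOR 2 = 11 ≥ 9 — no move.
That gives 1 winning move.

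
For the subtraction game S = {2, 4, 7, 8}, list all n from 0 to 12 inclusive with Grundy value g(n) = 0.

0, 1, 6, 11, 12

Build the Grundy sequence with g(k) = mex{g(k−s) : s ∈ {2, 4, 7, 8}, s ≤ k}:
k:     0  1  2  3  4  5  6  7  8  9 10 11 12
g(k):  0  0  1  1  2  2  0  3  1  4  2  0  0
The P-positions (g = 0) in 0..12 are 0, 1, 6, 11, 12.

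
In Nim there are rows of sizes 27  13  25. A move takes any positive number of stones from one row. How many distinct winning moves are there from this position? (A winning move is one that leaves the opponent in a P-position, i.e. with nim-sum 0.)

In binary:
  11011  (27)
  01101  (13)
  11001  (25)
  -----
  01111  (15)
The overall nim-sum is X = 15. A row of size p has a winning move iff p XOR X < p (reduce it to p XOR X).
  27: 27 XOR 15 = 20 < 27 — winning move (to 20).
  13: 13 XOR 15 = 2 < 13 — winning move (to 2).
  25: 25 XOR 15 = 22 < 25 — winning move (to 22).
That gives 3 winning moves.

3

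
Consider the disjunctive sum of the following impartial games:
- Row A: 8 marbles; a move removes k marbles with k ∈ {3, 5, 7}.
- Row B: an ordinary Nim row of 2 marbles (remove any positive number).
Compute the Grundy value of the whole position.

Build the Grundy sequence for row A with g(k) = mex{g(k−s) : s ∈ {3, 5, 7}, s ≤ k}:
k:     0  1  2  3  4  5  6  7  8
g(k):  0  0  0  1  1  1  2  2  2
So g(8) = 2.
Row B is a plain Nim row of size 2, so its Grundy value is 2.
The value of a disjunctive sum is the nim-sum of the parts.
Combined value = 2 XOR 2 = 0.

0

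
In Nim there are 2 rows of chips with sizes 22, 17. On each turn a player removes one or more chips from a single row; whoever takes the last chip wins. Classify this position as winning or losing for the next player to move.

Nim-sum: 22 XOR 17 = 7.
The nim-sum is 7 ≠ 0, so this is an N-position: the player to move can win.

Winning position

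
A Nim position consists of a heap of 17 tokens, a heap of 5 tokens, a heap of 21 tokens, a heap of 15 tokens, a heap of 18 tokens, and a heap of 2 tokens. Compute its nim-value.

Compute the nim-sum pairwise:
17 ^ 5 = 20
20 ^ 21 = 1
1 ^ 15 = 14
14 ^ 18 = 28
28 ^ 2 = 30

30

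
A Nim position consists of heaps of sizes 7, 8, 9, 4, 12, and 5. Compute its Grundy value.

Compute the nim-sum pairwise:
7 ^ 8 = 15
15 ^ 9 = 6
6 ^ 4 = 2
2 ^ 12 = 14
14 ^ 5 = 11

11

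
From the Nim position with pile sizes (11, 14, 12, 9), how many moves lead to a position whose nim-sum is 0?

0

Write each in binary and XOR column by column:
  1011  (11)
  1110  (14)
  1100  (12)
  1001  (9)
  ----
  0000  (0)
The nim-sum is already 0, so every move leaves a nonzero nim-sum — there are no winning moves.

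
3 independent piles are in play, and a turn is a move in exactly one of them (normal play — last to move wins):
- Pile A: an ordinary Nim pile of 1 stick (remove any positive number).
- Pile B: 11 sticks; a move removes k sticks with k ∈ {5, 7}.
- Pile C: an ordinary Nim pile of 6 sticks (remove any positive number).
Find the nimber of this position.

5

Pile A is a plain Nim pile of size 1, so its Grundy value is 1.
Grundy values for pile B (subtraction set {5, 7}):
k:     0  1  2  3  4  5  6  7  8  9 10 11
g(k):  0  0  0  0  0  1  1  1  1  1  2  2
So g(11) = 2.
Pile C is a plain Nim pile of size 6, so its Grundy value is 6.
By the Sprague-Grundy theorem, the Grundy value of a sum of independent games is the XOR of the component values.
Combined value = 1 XOR 2 XOR 6 = 5.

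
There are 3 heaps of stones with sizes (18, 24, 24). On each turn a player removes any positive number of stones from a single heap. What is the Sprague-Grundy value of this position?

Nim-sum: 18 ⊕ 24 ⊕ 24 = 18.

18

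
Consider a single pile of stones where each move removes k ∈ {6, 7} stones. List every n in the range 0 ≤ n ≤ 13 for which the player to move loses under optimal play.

0, 1, 2, 3, 4, 5, 13

Grundy values for subtraction set {6, 7}:
g(0) = mex{} = 0
g(1) = mex{} = 0
g(2) = mex{} = 0
g(3) = mex{} = 0
g(4) = mex{} = 0
g(5) = mex{} = 0
g(6) = mex{0} = 1
g(7) = mex{0} = 1
g(8) = mex{0} = 1
g(9) = mex{0} = 1
g(10) = mex{0} = 1
g(11) = mex{0} = 1
g(12) = mex{0,1} = 2
g(13) = mex{1} = 0
The P-positions (g = 0) in 0..13 are 0, 1, 2, 3, 4, 5, 13.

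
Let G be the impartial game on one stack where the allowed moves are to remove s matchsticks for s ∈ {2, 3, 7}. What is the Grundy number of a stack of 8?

1

Grundy values for subtraction set {2, 3, 7}:
g(0) = mex{} = 0
g(1) = mex{} = 0
g(2) = mex{0} = 1
g(3) = mex{0} = 1
g(4) = mex{0,1} = 2
g(5) = mex{1} = 0
g(6) = mex{1,2} = 0
g(7) = mex{0,2} = 1
g(8) = mex{0} = 1
So g(8) = 1.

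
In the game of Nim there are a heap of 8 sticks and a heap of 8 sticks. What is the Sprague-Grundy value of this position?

0

Compute the nim-sum pairwise:
8 ⊕ 8 = 0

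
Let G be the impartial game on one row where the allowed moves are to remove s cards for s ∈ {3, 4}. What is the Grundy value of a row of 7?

0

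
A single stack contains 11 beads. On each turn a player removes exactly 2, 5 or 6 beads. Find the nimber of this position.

Compute g(0), g(1), … for moves {2, 5, 6}:
g(0) = mex{} = 0
g(1) = mex{} = 0
g(2) = mex{0} = 1
g(3) = mex{0} = 1
g(4) = mex{1} = 0
g(5) = mex{0,1} = 2
g(6) = mex{0} = 1
g(7) = mex{0,1,2} = 3
g(8) = mex{1} = 0
g(9) = mex{0,1,3} = 2
g(10) = mex{0,2} = 1
g(11) = mex{1,2} = 0
So g(11) = 0.

0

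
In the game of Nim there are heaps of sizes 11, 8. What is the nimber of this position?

3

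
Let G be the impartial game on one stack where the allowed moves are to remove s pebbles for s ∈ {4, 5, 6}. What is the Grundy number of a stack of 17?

1

Build the Grundy sequence with g(k) = mex{g(k−s) : s ∈ {4, 5, 6}, s ≤ k}:
k:     0  1  2  3  4  5  6  7  8  9 10 11 12 13 14 15 16 17
g(k):  0  0  0  0  1  1  1  1  2  2  0  0  0  0  1  1  1  1
So g(17) = 1.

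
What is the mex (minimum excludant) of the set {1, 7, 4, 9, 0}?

2

The values 0, 1 are all present; 2 is the first non-negative integer missing from the set.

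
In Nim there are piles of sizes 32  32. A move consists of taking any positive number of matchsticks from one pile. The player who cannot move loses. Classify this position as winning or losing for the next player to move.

Losing position

Nim-sum: 32 ^ 32 = 0.
The nim-sum is 0, so this is a P-position: the player to move is in a losing position under optimal play.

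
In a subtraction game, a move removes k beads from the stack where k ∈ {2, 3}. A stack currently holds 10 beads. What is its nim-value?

Compute g(0), g(1), … for moves {2, 3}:
g(0) = mex{} = 0
g(1) = mex{} = 0
g(2) = mex{0} = 1
g(3) = mex{0} = 1
g(4) = mex{0,1} = 2
g(5) = mex{1} = 0
g(6) = mex{1,2} = 0
g(7) = mex{0,2} = 1
g(8) = mex{0} = 1
g(9) = mex{0,1} = 2
g(10) = mex{1} = 0
So g(10) = 0.

0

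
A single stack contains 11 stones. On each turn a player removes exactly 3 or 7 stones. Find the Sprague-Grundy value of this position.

0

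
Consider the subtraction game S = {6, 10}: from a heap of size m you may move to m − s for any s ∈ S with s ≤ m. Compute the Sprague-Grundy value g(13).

2

Grundy values for subtraction set {6, 10}:
k:     0  1  2  3  4  5  6  7  8  9 10 11 12 13
g(k):  0  0  0  0  0  0  1  1  1  1  1  1  2  2
So g(13) = 2.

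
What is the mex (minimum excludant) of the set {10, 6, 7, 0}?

0 is in the set but 1 is not, so the mex is 1.

1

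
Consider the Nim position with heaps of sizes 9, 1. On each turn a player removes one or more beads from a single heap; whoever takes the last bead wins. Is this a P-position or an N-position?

N-position

Compute the nim-sum pairwise:
9 ^ 1 = 8
The nim-sum is 8 ≠ 0, so this is an N-position: the player to move can win.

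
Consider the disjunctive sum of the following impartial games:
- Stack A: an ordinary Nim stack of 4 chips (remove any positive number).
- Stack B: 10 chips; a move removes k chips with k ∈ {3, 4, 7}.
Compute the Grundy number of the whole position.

4

Stack A is a plain Nim stack of size 4, so its Grundy value is 4.
Build the Grundy sequence for stack B with g(k) = mex{g(k−s) : s ∈ {3, 4, 7}, s ≤ k}:
k:     0  1  2  3  4  5  6  7  8  9 10
g(k):  0  0  0  1  1  1  2  2  2  3  0
So g(10) = 0.
By the Sprague-Grundy theorem, the Grundy value of a sum of independent games is the XOR of the component values.
Combined value = 4 XOR 0 = 4.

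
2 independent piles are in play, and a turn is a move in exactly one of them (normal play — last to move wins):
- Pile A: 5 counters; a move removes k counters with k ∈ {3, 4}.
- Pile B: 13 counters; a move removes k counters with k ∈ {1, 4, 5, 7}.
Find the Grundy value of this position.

2

Build the Grundy sequence for pile A with g(k) = mex{g(k−s) : s ∈ {3, 4}, s ≤ k}:
k:     0  1  2  3  4  5
g(k):  0  0  0  1  1  1
So g(5) = 1.
For pile B, compute g(0), g(1), … with moves {1, 4, 5, 7}:
k:     0  1  2  3  4  5  6  7  8  9 10 11 12 13
g(k):  0  1  0  1  2  3  2  3  0  1  0  1  2  3
So g(13) = 3.
By the Sprague-Grundy theorem, the Grundy value of a sum of independent games is the XOR of the component values.
Combined value = 1 ⊕ 3 = 2.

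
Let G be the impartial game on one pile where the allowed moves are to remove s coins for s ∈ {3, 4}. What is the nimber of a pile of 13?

Grundy values for subtraction set {3, 4}:
g(0) = mex{} = 0
g(1) = mex{} = 0
g(2) = mex{} = 0
g(3) = mex{0} = 1
g(4) = mex{0} = 1
g(5) = mex{0} = 1
g(6) = mex{0,1} = 2
g(7) = mex{1} = 0
g(8) = mex{1} = 0
g(9) = mex{1,2} = 0
g(10) = mex{0,2} = 1
g(11) = mex{0} = 1
g(12) = mex{0} = 1
g(13) = mex{0,1} = 2
So g(13) = 2.

2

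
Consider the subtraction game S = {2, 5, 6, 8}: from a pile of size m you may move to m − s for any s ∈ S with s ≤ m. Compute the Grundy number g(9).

2

Compute g(0), g(1), … for moves {2, 5, 6, 8}:
g(0) = mex{} = 0
g(1) = mex{} = 0
g(2) = mex{0} = 1
g(3) = mex{0} = 1
g(4) = mex{1} = 0
g(5) = mex{0,1} = 2
g(6) = mex{0} = 1
g(7) = mex{0,1,2} = 3
g(8) = mex{0,1} = 2
g(9) = mex{0,1,3} = 2
So g(9) = 2.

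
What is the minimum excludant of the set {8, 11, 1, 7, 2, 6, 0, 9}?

3

The values 0, 1, 2 are all present; 3 is the first non-negative integer missing from the set.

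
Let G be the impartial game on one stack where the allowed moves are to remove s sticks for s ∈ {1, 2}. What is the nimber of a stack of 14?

2

Compute g(0), g(1), … for moves {1, 2}:
k:     0  1  2  3  4  5  6  7  8  9 10 11 12 13 14
g(k):  0  1  2  0  1  2  0  1  2  0  1  2  0  1  2
So g(14) = 2.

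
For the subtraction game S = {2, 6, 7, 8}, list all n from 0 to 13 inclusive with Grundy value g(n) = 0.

0, 1, 4, 5

Build the Grundy sequence with g(k) = mex{g(k−s) : s ∈ {2, 6, 7, 8}, s ≤ k}:
g(0) = mex{} = 0
g(1) = mex{} = 0
g(2) = mex{0} = 1
g(3) = mex{0} = 1
g(4) = mex{1} = 0
g(5) = mex{1} = 0
g(6) = mex{0} = 1
g(7) = mex{0} = 1
g(8) = mex{0,1} = 2
g(9) = mex{0,1} = 2
g(10) = mex{0,1,2} = 3
g(11) = mex{0,1,2} = 3
g(12) = mex{0,1,3} = 2
g(13) = mex{0,1,3} = 2
The P-positions (g = 0) in 0..13 are 0, 1, 4, 5.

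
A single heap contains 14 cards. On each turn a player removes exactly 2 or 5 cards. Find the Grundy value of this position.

Grundy values for subtraction set {2, 5}:
g(0) = mex{} = 0
g(1) = mex{} = 0
g(2) = mex{0} = 1
g(3) = mex{0} = 1
g(4) = mex{1} = 0
g(5) = mex{0,1} = 2
g(6) = mex{0} = 1
g(7) = mex{1,2} = 0
g(8) = mex{1} = 0
g(9) = mex{0} = 1
g(10) = mex{0,2} = 1
g(11) = mex{1} = 0
g(12) = mex{0,1} = 2
g(13) = mex{0} = 1
g(14) = mex{1,2} = 0
So g(14) = 0.

0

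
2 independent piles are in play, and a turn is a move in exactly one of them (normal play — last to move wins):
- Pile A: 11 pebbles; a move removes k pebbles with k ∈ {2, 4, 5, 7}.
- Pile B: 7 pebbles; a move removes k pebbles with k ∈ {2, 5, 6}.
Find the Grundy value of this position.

2

Build the Grundy sequence for pile A with g(k) = mex{g(k−s) : s ∈ {2, 4, 5, 7}, s ≤ k}:
g(0) = mex{} = 0
g(1) = mex{} = 0
g(2) = mex{0} = 1
g(3) = mex{0} = 1
g(4) = mex{0,1} = 2
g(5) = mex{0,1} = 2
g(6) = mex{0,1,2} = 3
g(7) = mex{0,1,2} = 3
g(8) = mex{0,1,2,3} = 4
g(9) = mex{1,2,3} = 0
g(10) = mex{1,2,3,4} = 0
g(11) = mex{0,2,3} = 1
So g(11) = 1.
For pile B, compute g(0), g(1), … with moves {2, 5, 6}:
k:     0  1  2  3  4  5  6  7
g(k):  0  0  1  1  0  2  1  3
So g(7) = 3.
By the Sprague-Grundy theorem, the Grundy value of a sum of independent games is the XOR of the component values.
Combined value = 1 ⊕ 3 = 2.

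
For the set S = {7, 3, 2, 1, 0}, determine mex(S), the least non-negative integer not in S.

The values 0, 1, 2, 3 are all present; 4 is the first non-negative integer missing from the set.

4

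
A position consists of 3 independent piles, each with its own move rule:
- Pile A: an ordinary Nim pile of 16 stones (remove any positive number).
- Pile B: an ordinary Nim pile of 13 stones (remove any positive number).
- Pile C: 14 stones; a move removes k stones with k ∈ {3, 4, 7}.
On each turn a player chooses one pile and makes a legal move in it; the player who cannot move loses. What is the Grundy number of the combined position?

28

Pile A is a plain Nim pile of size 16, so its Grundy value is 16.
Pile B is a plain Nim pile of size 13, so its Grundy value is 13.
Grundy values for pile C (subtraction set {3, 4, 7}):
k:     0  1  2  3  4  5  6  7  8  9 10 11 12 13 14
g(k):  0  0  0  1  1  1  2  2  2  3  0  0  0  1  1
So g(14) = 1.
By the Sprague-Grundy theorem, the Grundy value of a sum of independent games is the XOR of the component values.
Combined value = 16 ⊕ 13 ⊕ 1 = 28.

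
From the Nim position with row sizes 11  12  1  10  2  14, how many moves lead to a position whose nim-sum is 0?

0

Nim-sum: 11 XOR 12 XOR 1 XOR 10 XOR 2 XOR 14 = 0.
The nim-sum is already 0, so every move leaves a nonzero nim-sum — there are no winning moves.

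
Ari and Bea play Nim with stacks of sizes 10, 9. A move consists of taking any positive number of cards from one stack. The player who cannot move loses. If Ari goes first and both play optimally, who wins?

Ari wins

Nim-sum: 10 XOR 9 = 3.
The nim-sum is 3 ≠ 0, so this is an N-position: the player to move can win; Ari has a winning move.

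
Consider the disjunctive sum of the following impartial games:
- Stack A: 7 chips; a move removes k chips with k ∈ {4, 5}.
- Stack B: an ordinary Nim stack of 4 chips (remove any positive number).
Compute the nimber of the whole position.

Grundy values for stack A (subtraction set {4, 5}):
g(0) = mex{} = 0
g(1) = mex{} = 0
g(2) = mex{} = 0
g(3) = mex{} = 0
g(4) = mex{0} = 1
g(5) = mex{0} = 1
g(6) = mex{0} = 1
g(7) = mex{0} = 1
So g(7) = 1.
Stack B is a plain Nim stack of size 4, so its Grundy value is 4.
The value of a disjunctive sum is the nim-sum of the parts.
Combined value = 1 ⊕ 4 = 5.

5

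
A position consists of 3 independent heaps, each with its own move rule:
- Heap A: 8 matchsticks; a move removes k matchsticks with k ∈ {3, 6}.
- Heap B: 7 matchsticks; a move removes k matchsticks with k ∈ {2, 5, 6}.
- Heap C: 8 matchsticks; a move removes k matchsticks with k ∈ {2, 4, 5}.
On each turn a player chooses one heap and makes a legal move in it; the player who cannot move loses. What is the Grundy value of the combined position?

Build the Grundy sequence for heap A with g(k) = mex{g(k−s) : s ∈ {3, 6}, s ≤ k}:
k:     0  1  2  3  4  5  6  7  8
g(k):  0  0  0  1  1  1  2  2  2
So g(8) = 2.
Build the Grundy sequence for heap B with g(k) = mex{g(k−s) : s ∈ {2, 5, 6}, s ≤ k}:
k:     0  1  2  3  4  5  6  7
g(k):  0  0  1  1  0  2  1  3
So g(7) = 3.
Grundy values for heap C (subtraction set {2, 4, 5}):
k:     0  1  2  3  4  5  6  7  8
g(k):  0  0  1  1  2  2  3  0  0
So g(8) = 0.
By the Sprague-Grundy theorem, the Grundy value of a sum of independent games is the XOR of the component values.
Combined value = 2 XOR 3 XOR 0 = 1.

1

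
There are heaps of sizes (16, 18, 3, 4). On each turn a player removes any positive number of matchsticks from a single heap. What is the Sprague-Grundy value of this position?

In binary:
  10000  (16)
  10010  (18)
  00011  (3)
  00100  (4)
  -----
  00101  (5)

5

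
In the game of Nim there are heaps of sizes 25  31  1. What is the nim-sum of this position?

Nim-sum: 25 XOR 31 XOR 1 = 7.

7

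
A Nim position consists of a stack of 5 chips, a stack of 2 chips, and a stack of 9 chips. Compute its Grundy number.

14

Compute the nim-sum pairwise:
5 ⊕ 2 = 7
7 ⊕ 9 = 14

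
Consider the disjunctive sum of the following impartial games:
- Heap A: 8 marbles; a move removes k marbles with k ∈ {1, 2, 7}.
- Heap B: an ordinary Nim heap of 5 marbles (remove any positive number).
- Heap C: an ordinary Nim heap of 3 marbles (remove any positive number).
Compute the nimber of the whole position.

For heap A, compute g(0), g(1), … with moves {1, 2, 7}:
k:     0  1  2  3  4  5  6  7  8
g(k):  0  1  2  0  1  2  0  1  2
So g(8) = 2.
Heap B is a plain Nim heap of size 5, so its Grundy value is 5.
Heap C is a plain Nim heap of size 3, so its Grundy value is 3.
The value of a disjunctive sum is the nim-sum of the parts.
Combined value = 2 XOR 5 XOR 3 = 4.

4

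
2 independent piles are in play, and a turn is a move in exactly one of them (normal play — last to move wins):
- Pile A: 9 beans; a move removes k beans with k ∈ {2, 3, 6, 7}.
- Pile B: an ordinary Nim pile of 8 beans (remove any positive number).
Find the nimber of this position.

8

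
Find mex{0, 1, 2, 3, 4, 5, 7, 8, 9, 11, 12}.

6

The values 0, 1, 2, 3, 4, 5 are all present; 6 is the first non-negative integer missing from the set.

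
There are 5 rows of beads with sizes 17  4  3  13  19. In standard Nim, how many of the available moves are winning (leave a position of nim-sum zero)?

Compute the nim-sum pairwise:
17 ^ 4 = 21
21 ^ 3 = 22
22 ^ 13 = 27
27 ^ 19 = 8
The overall nim-sum is X = 8. A row of size p has a winning move iff p XOR X < p (reduce it to p XOR X).
  17: 17 XOR 8 = 25 ≥ 17 — no move.
  4: 4 XOR 8 = 12 ≥ 4 — no move.
  3: 3 XOR 8 = 11 ≥ 3 — no move.
  13: 13 XOR 8 = 5 < 13 — winning move (to 5).
  19: 19 XOR 8 = 27 ≥ 19 — no move.
That gives 1 winning move.

1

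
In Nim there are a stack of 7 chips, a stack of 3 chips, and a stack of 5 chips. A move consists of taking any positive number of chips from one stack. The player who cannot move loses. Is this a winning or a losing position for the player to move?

Nim-sum: 7 ^ 3 ^ 5 = 1.
The nim-sum is 1 ≠ 0, so this is an N-position: the player to move can win.

Winning position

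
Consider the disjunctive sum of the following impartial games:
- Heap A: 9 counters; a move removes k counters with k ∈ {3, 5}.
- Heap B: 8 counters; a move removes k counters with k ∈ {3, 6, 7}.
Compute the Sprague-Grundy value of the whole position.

2

Grundy values for heap A (subtraction set {3, 5}):
g(0) = mex{} = 0
g(1) = mex{} = 0
g(2) = mex{} = 0
g(3) = mex{0} = 1
g(4) = mex{0} = 1
g(5) = mex{0} = 1
g(6) = mex{0,1} = 2
g(7) = mex{0,1} = 2
g(8) = mex{1} = 0
g(9) = mex{1,2} = 0
So g(9) = 0.
Build the Grundy sequence for heap B with g(k) = mex{g(k−s) : s ∈ {3, 6, 7}, s ≤ k}:
g(0) = mex{} = 0
g(1) = mex{} = 0
g(2) = mex{} = 0
g(3) = mex{0} = 1
g(4) = mex{0} = 1
g(5) = mex{0} = 1
g(6) = mex{0,1} = 2
g(7) = mex{0,1} = 2
g(8) = mex{0,1} = 2
So g(8) = 2.
By the Sprague-Grundy theorem, the Grundy value of a sum of independent games is the XOR of the component values.
Combined value = 0 ⊕ 2 = 2.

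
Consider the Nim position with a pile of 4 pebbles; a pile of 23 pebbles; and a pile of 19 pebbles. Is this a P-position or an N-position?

P-position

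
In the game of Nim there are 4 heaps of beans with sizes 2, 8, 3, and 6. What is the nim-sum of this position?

15

In binary:
  0010  (2)
  1000  (8)
  0011  (3)
  0110  (6)
  ----
  1111  (15)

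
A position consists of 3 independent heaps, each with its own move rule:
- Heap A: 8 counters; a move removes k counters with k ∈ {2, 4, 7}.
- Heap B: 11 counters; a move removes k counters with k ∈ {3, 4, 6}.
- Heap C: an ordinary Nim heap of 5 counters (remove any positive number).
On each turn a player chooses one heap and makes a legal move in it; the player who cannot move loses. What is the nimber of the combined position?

4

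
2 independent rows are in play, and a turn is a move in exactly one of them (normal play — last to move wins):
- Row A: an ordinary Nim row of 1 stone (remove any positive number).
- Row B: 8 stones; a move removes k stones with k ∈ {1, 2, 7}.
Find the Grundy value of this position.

3

Row A is a plain Nim row of size 1, so its Grundy value is 1.
Build the Grundy sequence for row B with g(k) = mex{g(k−s) : s ∈ {1, 2, 7}, s ≤ k}:
k:     0  1  2  3  4  5  6  7  8
g(k):  0  1  2  0  1  2  0  1  2
So g(8) = 2.
By the Sprague-Grundy theorem, the Grundy value of a sum of independent games is the XOR of the component values.
Combined value = 1 ⊕ 2 = 3.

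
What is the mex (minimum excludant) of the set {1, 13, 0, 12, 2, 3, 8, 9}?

4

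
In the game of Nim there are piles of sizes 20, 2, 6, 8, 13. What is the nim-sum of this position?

21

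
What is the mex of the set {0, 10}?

0 is in the set but 1 is not, so the mex is 1.

1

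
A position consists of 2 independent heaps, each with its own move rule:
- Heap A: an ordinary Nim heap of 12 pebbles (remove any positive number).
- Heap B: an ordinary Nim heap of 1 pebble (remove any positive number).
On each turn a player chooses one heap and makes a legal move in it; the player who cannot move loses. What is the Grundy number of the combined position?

13

Heap A is a plain Nim heap of size 12, so its Grundy value is 12.
Heap B is a plain Nim heap of size 1, so its Grundy value is 1.
By the Sprague-Grundy theorem, the Grundy value of a sum of independent games is the XOR of the component values.
Combined value = 12 XOR 1 = 13.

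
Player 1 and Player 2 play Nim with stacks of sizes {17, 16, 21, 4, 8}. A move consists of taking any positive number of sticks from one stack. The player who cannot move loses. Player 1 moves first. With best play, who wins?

Nim-sum: 17 ⊕ 16 ⊕ 21 ⊕ 4 ⊕ 8 = 24.
The nim-sum is 24 ≠ 0, so this is an N-position: the player to move can win; Player 1 has a winning move.

Player 1 wins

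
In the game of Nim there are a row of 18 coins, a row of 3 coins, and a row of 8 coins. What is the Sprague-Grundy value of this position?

In binary:
  10010  (18)
  00011  (3)
  01000  (8)
  -----
  11001  (25)

25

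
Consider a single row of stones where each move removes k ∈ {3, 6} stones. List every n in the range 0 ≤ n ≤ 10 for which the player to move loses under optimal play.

0, 1, 2, 9, 10

Compute g(0), g(1), … for moves {3, 6}:
g(0) = mex{} = 0
g(1) = mex{} = 0
g(2) = mex{} = 0
g(3) = mex{0} = 1
g(4) = mex{0} = 1
g(5) = mex{0} = 1
g(6) = mex{0,1} = 2
g(7) = mex{0,1} = 2
g(8) = mex{0,1} = 2
g(9) = mex{1,2} = 0
g(10) = mex{1,2} = 0
The P-positions (g = 0) in 0..10 are 0, 1, 2, 9, 10.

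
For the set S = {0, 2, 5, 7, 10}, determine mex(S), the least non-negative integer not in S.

1

0 is in the set but 1 is not, so the mex is 1.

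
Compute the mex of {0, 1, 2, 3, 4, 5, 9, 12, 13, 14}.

6

The values 0, 1, 2, 3, 4, 5 are all present; 6 is the first non-negative integer missing from the set.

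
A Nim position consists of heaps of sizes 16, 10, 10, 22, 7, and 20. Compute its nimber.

21

Nim-sum: 16 XOR 10 XOR 10 XOR 22 XOR 7 XOR 20 = 21.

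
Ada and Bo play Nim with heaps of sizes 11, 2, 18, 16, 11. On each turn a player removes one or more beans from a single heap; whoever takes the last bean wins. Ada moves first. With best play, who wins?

Bo wins

Compute the nim-sum pairwise:
11 XOR 2 = 9
9 XOR 18 = 27
27 XOR 16 = 11
11 XOR 11 = 0
The nim-sum is 0, so this is a P-position: the player to move is in a losing position under optimal play; Ada is about to move from it and so loses — Bo wins.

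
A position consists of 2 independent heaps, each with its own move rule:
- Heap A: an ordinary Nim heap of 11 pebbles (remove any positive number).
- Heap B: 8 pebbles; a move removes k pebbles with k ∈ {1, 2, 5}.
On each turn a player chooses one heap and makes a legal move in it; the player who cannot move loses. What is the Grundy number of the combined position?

Heap A is a plain Nim heap of size 11, so its Grundy value is 11.
Grundy values for heap B (subtraction set {1, 2, 5}):
k:     0  1  2  3  4  5  6  7  8
g(k):  0  1  2  0  1  2  0  1  2
So g(8) = 2.
By the Sprague-Grundy theorem, the Grundy value of a sum of independent games is the XOR of the component values.
Combined value = 11 XOR 2 = 9.

9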